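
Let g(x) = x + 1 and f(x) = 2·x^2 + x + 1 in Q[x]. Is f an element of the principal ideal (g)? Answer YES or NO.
In Q[x] the ideal (g) consists of all multiples of g, so f ∈ (g) iff g | f, i.e. iff the remainder of f on division by g is 0. Divide f by g (g is monic, so eliminate the leading term of the running remainder at each step):
  leading term 2·x^2: subtract (2·x)·g(x) = 2·x^2 + 2·x, leaving 1 - x
  leading term -x: subtract (-1)·g(x) = -x - 1, leaving 2
The remainder r(x) = 2 ≠ 0 (and deg r < deg g), so g ∤ f, i.e. f ∉ (g).

Final answer: NO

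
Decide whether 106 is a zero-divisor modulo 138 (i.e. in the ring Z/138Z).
gcd(106, 138) = 2 > 1, so 106 is not a unit in Z/138Z. In Z/nZ every nonzero non-unit is a zero-divisor: explicitly, take b = 138/gcd = 69 ≠ 0 (mod 138); then 106·69 = 7314 = 53·138, i.e. 106·69 ≡ 0 (mod 138). So 106 is a zero-divisor.

Final answer: YES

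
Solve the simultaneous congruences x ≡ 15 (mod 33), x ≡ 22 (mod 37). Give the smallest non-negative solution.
The moduli 33, 37 are pairwise coprime, so by the CRT there is a unique solution mod 33·37 = 1221.
Solve by successive substitution. Start with x ≡ 15 (mod 33).
  Combine with x ≡ 22 (mod 37): write x = 15 + 33·t and require 15 + 33·t ≡ 22 (mod 37), i.e. 33·t ≡ 22 − 15 ≡ 7 (mod 37). Since 33^(−1) ≡ 9 (mod 37), t ≡ 9·7 ≡ 26 (mod 37). So x ≡ 15 + 33·26 = 873 (mod 1221).
Unique solution in [0, 1221): x = 873.

Final answer: x ≡ 873 (mod 1221); the representative in [0, 1221) is 873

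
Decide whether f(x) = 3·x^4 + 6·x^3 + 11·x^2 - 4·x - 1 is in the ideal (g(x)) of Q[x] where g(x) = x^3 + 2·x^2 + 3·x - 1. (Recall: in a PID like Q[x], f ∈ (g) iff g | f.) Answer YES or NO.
NO

In Q[x] the ideal (g) consists of all multiples of g, so f ∈ (g) iff g | f, i.e. iff the remainder of f on division by g is 0. Divide f by g (g is monic, so eliminate the leading term of the running remainder at each step):
  leading term 3·x^4: subtract (3·x)·g(x) = 3·x^4 + 6·x^3 + 9·x^2 - 3·x, leaving 2·x^2 - x - 1
The remainder r(x) = 2·x^2 - x - 1 ≠ 0 (and deg r < deg g), so g ∤ f, i.e. f ∉ (g).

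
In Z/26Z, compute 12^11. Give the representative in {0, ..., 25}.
Use repeated squaring. Binary(11) = 1011. Walk through the bits of the exponent 11 left-to-right: at each bit after the leading one, square the running value, then multiply by 12 if the bit is 1 (always reducing mod 26):
  bit 1 = 1 (leading): start with 12.
  bit 2 = 0: square 12^2 = 144 ≡ 14 (mod 26).
  bit 3 = 1: square 14^2 = 196 ≡ 14; bit is 1, so multiply 14·12 = 168 ≡ 12 (mod 26).
  bit 4 = 1: square 12^2 = 144 ≡ 14; bit is 1, so multiply 14·12 = 168 ≡ 12 (mod 26).
Final value: 12^11 ≡ 12 (mod 26).

Final answer: 12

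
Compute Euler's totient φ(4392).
φ is multiplicative, with φ(p^e) = p^e − p^(e−1). Factorise 4392 = 2^3 · 3^2 · 61. Then
  φ(4392) = (2^3 − 2^2) · (3^2 − 3^1) · (61 − 1) = 4 · 6 · 60 = 1440.

Final answer: φ(4392) = 1440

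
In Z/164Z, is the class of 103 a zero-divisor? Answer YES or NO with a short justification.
NO

gcd(103, 164) = 1, so 103 is a unit in Z/164Z (it has a multiplicative inverse). A unit cannot be a zero-divisor: if 103·b ≡ 0 then multiplying both sides by 103^(−1) gives b ≡ 0. So 103 is not a zero-divisor.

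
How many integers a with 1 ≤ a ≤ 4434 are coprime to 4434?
1476

The number of a ∈ {1, ..., 4434} with gcd(a, 4434) = 1 is by definition Euler's totient φ(4434). φ is multiplicative, with φ(p^e) = p^e − p^(e−1). Factorise 4434 = 2 · 3 · 739. Then
  φ(4434) = (2 − 1) · (3 − 1) · (739 − 1) = 1 · 2 · 738 = 1476.
So there are 1476 such integers.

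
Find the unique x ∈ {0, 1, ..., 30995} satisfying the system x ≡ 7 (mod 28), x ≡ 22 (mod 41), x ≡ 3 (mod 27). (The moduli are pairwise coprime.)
x ≡ 17283 (mod 30996); the representative in [0, 30996) is 17283

The moduli 28, 41, 27 are pairwise coprime, so by the CRT there is a unique solution mod 28·41·27 = 30996.
Solve by successive substitution. Start with x ≡ 7 (mod 28).
  Combine with x ≡ 22 (mod 41): write x = 7 + 28·t and require 7 + 28·t ≡ 22 (mod 41), i.e. 28·t ≡ 22 − 7 ≡ 15 (mod 41). Since 28^(−1) ≡ 22 (mod 41), t ≡ 22·15 ≡ 2 (mod 41). So x ≡ 7 + 28·2 = 63 (mod 1148).
  Combine with x ≡ 3 (mod 27): write x = 63 + 1148·t and require 63 + 1148·t ≡ 3 (mod 27), i.e. 1148·t ≡ 3 − 63 ≡ 21 (mod 27). Since 1148^(−1) ≡ 2 (mod 27) (1148 ≡ 14 (mod 27)), t ≡ 2·21 ≡ 15 (mod 27). So x ≡ 63 + 1148·15 = 17283 (mod 30996).
Unique solution in [0, 30996): x = 17283.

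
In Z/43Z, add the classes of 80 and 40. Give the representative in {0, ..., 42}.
34

Reduce the summands first: 80 ≡ 37 (mod 43), so 80 + 40 ≡ 37 + 40 (mod 43). 37 + 40 = 77; 77 = 1·43 + 34, so (80 + 40) mod 43 = 34.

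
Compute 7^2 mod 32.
17

Use repeated squaring. Binary(2) = 10. Walk through the bits of the exponent 2 left-to-right: at each bit after the leading one, square the running value, then multiply by 7 if the bit is 1 (always reducing mod 32):
  bit 1 = 1 (leading): start with 7.
  bit 2 = 0: square 7^2 = 49 ≡ 17 (mod 32).
Final value: 7^2 ≡ 17 (mod 32).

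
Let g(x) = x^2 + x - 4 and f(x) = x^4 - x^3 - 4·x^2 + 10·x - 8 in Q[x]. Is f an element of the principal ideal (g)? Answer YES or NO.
In Q[x] the ideal (g) consists of all multiples of g, so f ∈ (g) iff g | f, i.e. iff the remainder of f on division by g is 0. Divide f by g (g is monic, so eliminate the leading term of the running remainder at each step):
  leading term x^4: subtract (x^2)·g(x) = x^4 + x^3 - 4·x^2, leaving -2·x^3 + 10·x - 8
  leading term -2·x^3: subtract (-2·x)·g(x) = -2·x^3 - 2·x^2 + 8·x, leaving 2·x^2 + 2·x - 8
  leading term 2·x^2: subtract (2)·g(x) = 2·x^2 + 2·x - 8, leaving 0
The remainder is 0, so f(x) = g(x) · h(x) with h(x) = x^2 - 2·x + 2. Hence g | f, i.e. f ∈ (g).

Final answer: YES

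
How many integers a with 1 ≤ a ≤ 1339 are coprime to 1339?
The number of a ∈ {1, ..., 1339} with gcd(a, 1339) = 1 is by definition Euler's totient φ(1339). φ is multiplicative, with φ(p^e) = p^e − p^(e−1). Factorise 1339 = 13 · 103. Then
  φ(1339) = (13 − 1) · (103 − 1) = 12 · 102 = 1224.
So there are 1224 such integers.

Final answer: 1224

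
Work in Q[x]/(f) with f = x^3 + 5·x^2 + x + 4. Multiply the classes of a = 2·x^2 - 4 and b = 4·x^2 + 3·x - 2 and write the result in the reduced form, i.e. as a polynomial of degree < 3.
First multiply in Q[x] without reducing: a · b = 8·x^4 + 6·x^3 - 20·x^2 - 12·x + 8. Now divide by f(x) = x^3 + 5·x^2 + x + 4, eliminating the leading term at each step:
  leading term 8·x^4: subtract (8·x)·f(x) = 8·x^4 + 40·x^3 + 8·x^2 + 32·x, leaving -34·x^3 - 28·x^2 - 44·x + 8
  leading term -34·x^3: subtract (-34)·f(x) = -34·x^3 - 170·x^2 - 34·x - 136, leaving 142·x^2 - 10·x + 144
The degree is now < 3, so this is the remainder. Hence a · b ≡ 142·x^2 - 10·x + 144 in Q[x]/(f).

Final answer: a · b ≡ 142·x^2 - 10·x + 144 (mod f(x))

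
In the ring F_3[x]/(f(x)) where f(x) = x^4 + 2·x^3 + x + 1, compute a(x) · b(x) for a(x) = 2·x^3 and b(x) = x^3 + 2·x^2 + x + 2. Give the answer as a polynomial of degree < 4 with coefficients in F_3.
a · b ≡ x^3 + x^2 + x + 1 (mod f(x))

Multiply as integer polynomials: a · b = 2·x^6 + 4·x^5 + 2·x^4 + 4·x^3. Reducing coefficients mod 3: a · b ≡ 2·x^6 + x^5 + 2·x^4 + x^3. Now divide by f(x) = x^4 + 2·x^3 + x + 1 in F_3[x], eliminating the leading term at each step:
  leading term 2·x^6: subtract (2·x^2)·f(x) = 2·x^6 + x^5 + 2·x^3 + 2·x^2, leaving 2·x^4 + 2·x^3 + x^2 (coefficients mod 3)
  leading term 2·x^4: subtract (2)·f(x) = 2·x^4 + x^3 + 2·x + 2, leaving x^3 + x^2 + x + 1 (coefficients mod 3)
The degree is now < 4, so this is the remainder. Hence a · b ≡ x^3 + x^2 + x + 1 in F_3[x]/(f).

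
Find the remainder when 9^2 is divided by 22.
15

Use repeated squaring. Binary(2) = 10. Walk through the bits of the exponent 2 left-to-right: at each bit after the leading one, square the running value, then multiply by 9 if the bit is 1 (always reducing mod 22):
  bit 1 = 1 (leading): start with 9.
  bit 2 = 0: square 9^2 = 81 ≡ 15 (mod 22).
Final value: 9^2 ≡ 15 (mod 22).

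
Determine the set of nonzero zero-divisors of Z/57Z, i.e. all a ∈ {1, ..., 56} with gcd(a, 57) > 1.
nonzero zero-divisors of Z/57Z = {3, 6, 9, 12, 15, 18, 19, 21, 24, 27, 30, 33, 36, 38, 39, 42, 45, 48, 51, 54}

An element a ∈ Z/57Z (with a ≠ 0) is a zero-divisor iff gcd(a, 57) > 1 (because a is a unit precisely when gcd(a, n) = 1, and in Z/nZ every nonzero, non-unit element is a zero-divisor). Scan a = 1, ..., 56 and keep those with gcd(a, 57) > 1:
  gcd(3, 57) = 3, gcd(6, 57) = 3, gcd(9, 57) = 3, gcd(12, 57) = 3, gcd(15, 57) = 3, gcd(18, 57) = 3, gcd(19, 57) = 19, gcd(21, 57) = 3, gcd(24, 57) = 3, gcd(27, 57) = 3, gcd(30, 57) = 3, gcd(33, 57) = 3, gcd(36, 57) = 3, gcd(38, 57) = 19, gcd(39, 57) = 3, gcd(42, 57) = 3, gcd(45, 57) = 3, gcd(48, 57) = 3, gcd(51, 57) = 3, gcd(54, 57) = 3.
All other a ∈ {1, ..., 56} have gcd(a, 57) = 1 and are units. So the nonzero zero-divisors are exactly the 20 values of a appearing in this scan.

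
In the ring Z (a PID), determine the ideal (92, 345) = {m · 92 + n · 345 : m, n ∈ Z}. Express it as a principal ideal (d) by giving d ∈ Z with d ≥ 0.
(92, 345) = (23); d = 23

In the PID Z, (a, b) is generated by gcd(a, b). Compute gcd(345, 92) with the extended Euclidean algorithm, tracking rows (r, s, t) with s·345 + t·92 = r:
  row A: (345, 1, 0)   [1·345 + 0·92 = 345]
  row B: (92, 0, 1)   [0·345 + 1·92 = 92]
  345 = 3·92 + 69   → row C = row A − 3·row B = (69, 1, −3)   [check: 1·345 − 3·92 = 69]
  92 = 1·69 + 23   → row D = row B − 1·row C = (23, −1, 4)   [check: −1·345 + 4·92 = 23]
  69 = 3·23 + 0   → remainder 0, stop. gcd = 23 (last nonzero row D).
So gcd(92, 345) = 23, with Bézout identity −1·345 + 4·92 = 23. Containment (⊇): the Bézout identity exhibits 23 as an element of (92, 345), giving (23) ⊆ (92, 345). Containment (⊆): since 23 | 92 and 23 | 345 (92 = 23·4, 345 = 23·15), every Z-linear combination of 92 and 345 is divisible by 23, so (92, 345) ⊆ (23). Therefore (92, 345) = (23), d = 23.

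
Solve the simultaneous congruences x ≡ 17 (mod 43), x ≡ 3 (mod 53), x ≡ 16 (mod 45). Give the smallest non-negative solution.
x ≡ 16486 (mod 102555); the representative in [0, 102555) is 16486

The moduli 43, 53, 45 are pairwise coprime, so by the CRT there is a unique solution mod 43·53·45 = 102555.
Solve by successive substitution. Start with x ≡ 17 (mod 43).
  Combine with x ≡ 3 (mod 53): write x = 17 + 43·t and require 17 + 43·t ≡ 3 (mod 53), i.e. 43·t ≡ 3 − 17 ≡ 39 (mod 53). Since 43^(−1) ≡ 37 (mod 53), t ≡ 37·39 ≡ 12 (mod 53). So x ≡ 17 + 43·12 = 533 (mod 2279).
  Combine with x ≡ 16 (mod 45): write x = 533 + 2279·t and require 533 + 2279·t ≡ 16 (mod 45), i.e. 2279·t ≡ 16 − 533 ≡ 23 (mod 45). Since 2279^(−1) ≡ 14 (mod 45) (2279 ≡ 29 (mod 45)), t ≡ 14·23 ≡ 7 (mod 45). So x ≡ 533 + 2279·7 = 16486 (mod 102555).
Unique solution in [0, 102555): x = 16486.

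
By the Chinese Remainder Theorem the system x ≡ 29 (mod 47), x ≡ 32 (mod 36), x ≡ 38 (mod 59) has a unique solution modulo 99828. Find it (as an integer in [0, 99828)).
The moduli 47, 36, 59 are pairwise coprime, so by the CRT there is a unique solution mod 47·36·59 = 99828.
Solve by successive substitution. Start with x ≡ 29 (mod 47).
  Combine with x ≡ 32 (mod 36): write x = 29 + 47·t and require 29 + 47·t ≡ 32 (mod 36), i.e. 47·t ≡ 32 − 29 ≡ 3 (mod 36). Since 47^(−1) ≡ 23 (mod 36) (47 ≡ 11 (mod 36)), t ≡ 23·3 ≡ 33 (mod 36). So x ≡ 29 + 47·33 = 1580 (mod 1692).
  Combine with x ≡ 38 (mod 59): write x = 1580 + 1692·t and require 1580 + 1692·t ≡ 38 (mod 59), i.e. 1692·t ≡ 38 − 1580 ≡ 51 (mod 59). Since 1692^(−1) ≡ 31 (mod 59) (1692 ≡ 40 (mod 59)), t ≡ 31·51 ≡ 47 (mod 59). So x ≡ 1580 + 1692·47 = 81104 (mod 99828).
Unique solution in [0, 99828): x = 81104.

Final answer: x ≡ 81104 (mod 99828); the representative in [0, 99828) is 81104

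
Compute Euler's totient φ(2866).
φ(2866) = 1432

φ is multiplicative, with φ(p^e) = p^e − p^(e−1). Factorise 2866 = 2 · 1433. Then
  φ(2866) = (2 − 1) · (1433 − 1) = 1 · 1432 = 1432.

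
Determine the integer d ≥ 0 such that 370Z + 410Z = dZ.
In the PID Z, (a, b) is generated by gcd(a, b). Compute gcd(410, 370) with the extended Euclidean algorithm, tracking rows (r, s, t) with s·410 + t·370 = r:
  row A: (410, 1, 0)   [1·410 + 0·370 = 410]
  row B: (370, 0, 1)   [0·410 + 1·370 = 370]
  410 = 1·370 + 40   → row C = row A − 1·row B = (40, 1, −1)   [check: 1·410 − 1·370 = 40]
  370 = 9·40 + 10   → row D = row B − 9·row C = (10, −9, 10)   [check: −9·410 + 10·370 = 10]
  40 = 4·10 + 0   → remainder 0, stop. gcd = 10 (last nonzero row D).
So gcd(370, 410) = 10, with Bézout identity −9·410 + 10·370 = 10. Containment (⊇): the Bézout identity exhibits 10 as an element of (370, 410), giving (10) ⊆ (370, 410). Containment (⊆): since 10 | 370 and 10 | 410 (370 = 10·37, 410 = 10·41), every Z-linear combination of 370 and 410 is divisible by 10, so (370, 410) ⊆ (10). Therefore (370, 410) = (10), d = 10.

Final answer: (370, 410) = (10); d = 10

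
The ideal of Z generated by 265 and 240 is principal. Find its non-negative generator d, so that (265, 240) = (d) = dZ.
(265, 240) = (5); d = 5

In the PID Z, (a, b) is generated by gcd(a, b). Compute gcd(265, 240) with the extended Euclidean algorithm, tracking rows (r, s, t) with s·265 + t·240 = r:
  row A: (265, 1, 0)   [1·265 + 0·240 = 265]
  row B: (240, 0, 1)   [0·265 + 1·240 = 240]
  265 = 1·240 + 25   → row C = row A − 1·row B = (25, 1, −1)   [check: 1·265 − 1·240 = 25]
  240 = 9·25 + 15   → row D = row B − 9·row C = (15, −9, 10)   [check: −9·265 + 10·240 = 15]
  25 = 1·15 + 10   → row E = row C − 1·row D = (10, 10, −11)   [check: 10·265 − 11·240 = 10]
  15 = 1·10 + 5   → row F = row D − 1·row E = (5, −19, 21)   [check: −19·265 + 21·240 = 5]
  10 = 2·5 + 0   → remainder 0, stop. gcd = 5 (last nonzero row F).
So gcd(265, 240) = 5, with Bézout identity −19·265 + 21·240 = 5. Containment (⊇): the Bézout identity exhibits 5 as an element of (265, 240), giving (5) ⊆ (265, 240). Containment (⊆): since 5 | 265 and 5 | 240 (265 = 5·53, 240 = 5·48), every Z-linear combination of 265 and 240 is divisible by 5, so (265, 240) ⊆ (5). Therefore (265, 240) = (5), d = 5.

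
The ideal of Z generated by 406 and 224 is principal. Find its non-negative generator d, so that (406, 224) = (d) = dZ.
In the PID Z, (a, b) is generated by gcd(a, b). Compute gcd(406, 224) with the extended Euclidean algorithm, tracking rows (r, s, t) with s·406 + t·224 = r:
  row A: (406, 1, 0)   [1·406 + 0·224 = 406]
  row B: (224, 0, 1)   [0·406 + 1·224 = 224]
  406 = 1·224 + 182   → row C = row A − 1·row B = (182, 1, −1)   [check: 1·406 − 1·224 = 182]
  224 = 1·182 + 42   → row D = row B − 1·row C = (42, −1, 2)   [check: −1·406 + 2·224 = 42]
  182 = 4·42 + 14   → row E = row C − 4·row D = (14, 5, −9)   [check: 5·406 − 9·224 = 14]
  42 = 3·14 + 0   → remainder 0, stop. gcd = 14 (last nonzero row E).
So gcd(406, 224) = 14, with Bézout identity 5·406 − 9·224 = 14. Containment (⊇): the Bézout identity exhibits 14 as an element of (406, 224), giving (14) ⊆ (406, 224). Containment (⊆): since 14 | 406 and 14 | 224 (406 = 14·29, 224 = 14·16), every Z-linear combination of 406 and 224 is divisible by 14, so (406, 224) ⊆ (14). Therefore (406, 224) = (14), d = 14.

Final answer: (406, 224) = (14); d = 14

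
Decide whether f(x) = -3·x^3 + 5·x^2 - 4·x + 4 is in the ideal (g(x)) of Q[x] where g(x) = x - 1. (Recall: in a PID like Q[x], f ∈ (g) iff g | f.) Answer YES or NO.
NO

In Q[x] the ideal (g) consists of all multiples of g, so f ∈ (g) iff g | f, i.e. iff the remainder of f on division by g is 0. Divide f by g (g is monic, so eliminate the leading term of the running remainder at each step):
  leading term -3·x^3: subtract (-3·x^2)·g(x) = -3·x^3 + 3·x^2, leaving 2·x^2 - 4·x + 4
  leading term 2·x^2: subtract (2·x)·g(x) = 2·x^2 - 2·x, leaving 4 - 2·x
  leading term -2·x: subtract (-2)·g(x) = 2 - 2·x, leaving 2
The remainder r(x) = 2 ≠ 0 (and deg r < deg g), so g ∤ f, i.e. f ∉ (g).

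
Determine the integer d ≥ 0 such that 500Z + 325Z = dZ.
In the PID Z, (a, b) is generated by gcd(a, b). Compute gcd(500, 325) with the extended Euclidean algorithm, tracking rows (r, s, t) with s·500 + t·325 = r:
  row A: (500, 1, 0)   [1·500 + 0·325 = 500]
  row B: (325, 0, 1)   [0·500 + 1·325 = 325]
  500 = 1·325 + 175   → row C = row A − 1·row B = (175, 1, −1)   [check: 1·500 − 1·325 = 175]
  325 = 1·175 + 150   → row D = row B − 1·row C = (150, −1, 2)   [check: −1·500 + 2·325 = 150]
  175 = 1·150 + 25   → row E = row C − 1·row D = (25, 2, −3)   [check: 2·500 − 3·325 = 25]
  150 = 6·25 + 0   → remainder 0, stop. gcd = 25 (last nonzero row E).
So gcd(500, 325) = 25, with Bézout identity 2·500 − 3·325 = 25. Containment (⊇): the Bézout identity exhibits 25 as an element of (500, 325), giving (25) ⊆ (500, 325). Containment (⊆): since 25 | 500 and 25 | 325 (500 = 25·20, 325 = 25·13), every Z-linear combination of 500 and 325 is divisible by 25, so (500, 325) ⊆ (25). Therefore (500, 325) = (25), d = 25.

Final answer: (500, 325) = (25); d = 25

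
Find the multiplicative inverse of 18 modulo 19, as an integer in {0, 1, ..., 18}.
Apply the extended Euclidean algorithm to (19, 18), tracking rows (r, s, t) with s·19 + t·18 = r. Each division r_prev = q·r_cur + r_new produces the new row as (previous row) − q·(current row):
  row A: (19, 1, 0)   [1·19 + 0·18 = 19]
  row B: (18, 0, 1)   [0·19 + 1·18 = 18]
  19 = 1·18 + 1   → row C = row A − 1·row B = (1, 1, −1)   [check: 1·19 − 1·18 = 1]
  18 = 18·1 + 0   → remainder 0, stop. gcd = 1 (last nonzero row C).
The gcd is 1, so 18 is invertible mod 19. The last nonzero row gives 1·19 − 1·18 = 1, so t = −1. So 18^(−1) ≡ −1 ≡ 18 (mod 19). Verify: 18 · 18 = 324 ≡ 1 (mod 19). ✓

Final answer: 18^(−1) ≡ 18 (mod 19)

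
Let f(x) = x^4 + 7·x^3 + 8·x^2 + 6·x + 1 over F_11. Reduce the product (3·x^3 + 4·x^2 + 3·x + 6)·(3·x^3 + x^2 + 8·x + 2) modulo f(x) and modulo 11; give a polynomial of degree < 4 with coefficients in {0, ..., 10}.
Multiply as integer polynomials: a · b = 9·x^6 + 15·x^5 + 37·x^4 + 59·x^3 + 38·x^2 + 54·x + 12. Reducing coefficients mod 11: a · b ≡ 9·x^6 + 4·x^5 + 4·x^4 + 4·x^3 + 5·x^2 + 10·x + 1. Now divide by f(x) = x^4 + 7·x^3 + 8·x^2 + 6·x + 1 in F_11[x], eliminating the leading term at each step:
  leading term 9·x^6: subtract (9·x^2)·f(x) = 9·x^6 + 8·x^5 + 6·x^4 + 10·x^3 + 9·x^2, leaving 7·x^5 + 9·x^4 + 5·x^3 + 7·x^2 + 10·x + 1 (coefficients mod 11)
  leading term 7·x^5: subtract (7·x)·f(x) = 7·x^5 + 5·x^4 + x^3 + 9·x^2 + 7·x, leaving 4·x^4 + 4·x^3 + 9·x^2 + 3·x + 1 (coefficients mod 11)
  leading term 4·x^4: subtract (4)·f(x) = 4·x^4 + 6·x^3 + 10·x^2 + 2·x + 4, leaving 9·x^3 + 10·x^2 + x + 8 (coefficients mod 11)
The degree is now < 4, so this is the remainder. Hence a · b ≡ 9·x^3 + 10·x^2 + x + 8 in F_11[x]/(f).

Final answer: a · b ≡ 9·x^3 + 10·x^2 + x + 8 (mod f(x))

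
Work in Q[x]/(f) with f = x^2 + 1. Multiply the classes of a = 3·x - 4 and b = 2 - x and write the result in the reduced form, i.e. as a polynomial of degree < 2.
a · b ≡ 10·x - 5 (mod f(x))

First multiply in Q[x] without reducing: a · b = -3·x^2 + 10·x - 8. Now divide by f(x) = x^2 + 1, eliminating the leading term at each step:
  leading term -3·x^2: subtract (-3)·f(x) = -3·x^2 - 3, leaving 10·x - 5
The degree is now < 2, so this is the remainder. Hence a · b ≡ 10·x - 5 in Q[x]/(f).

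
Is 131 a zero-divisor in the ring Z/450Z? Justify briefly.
gcd(131, 450) = 1, so 131 is a unit in Z/450Z (it has a multiplicative inverse). A unit cannot be a zero-divisor: if 131·b ≡ 0 then multiplying both sides by 131^(−1) gives b ≡ 0. So 131 is not a zero-divisor.

Final answer: NO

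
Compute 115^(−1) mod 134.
Apply the extended Euclidean algorithm to (134, 115), tracking rows (r, s, t) with s·134 + t·115 = r. Each division r_prev = q·r_cur + r_new produces the new row as (previous row) − q·(current row):
  row A: (134, 1, 0)   [1·134 + 0·115 = 134]
  row B: (115, 0, 1)   [0·134 + 1·115 = 115]
  134 = 1·115 + 19   → row C = row A − 1·row B = (19, 1, −1)   [check: 1·134 − 1·115 = 19]
  115 = 6·19 + 1   → row D = row B − 6·row C = (1, −6, 7)   [check: −6·134 + 7·115 = 1]
  19 = 19·1 + 0   → remainder 0, stop. gcd = 1 (last nonzero row D).
The gcd is 1, so 115 is invertible mod 134. The last nonzero row gives −6·134 + 7·115 = 1, so t = 7. So 115^(−1) ≡ 7 (mod 134). Verify: 115 · 7 = 805 ≡ 1 (mod 134). ✓

Final answer: 115^(−1) ≡ 7 (mod 134)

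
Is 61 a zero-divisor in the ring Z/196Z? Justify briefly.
NO

gcd(61, 196) = 1, so 61 is a unit in Z/196Z (it has a multiplicative inverse). A unit cannot be a zero-divisor: if 61·b ≡ 0 then multiplying both sides by 61^(−1) gives b ≡ 0. So 61 is not a zero-divisor.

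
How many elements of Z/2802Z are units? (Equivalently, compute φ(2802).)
An element a ∈ Z/2802Z is a unit iff gcd(a, 2802) = 1, so the number of units is φ(2802). φ is multiplicative, with φ(p^e) = p^e − p^(e−1). Factorise 2802 = 2 · 3 · 467. Then
  φ(2802) = (2 − 1) · (3 − 1) · (467 − 1) = 1 · 2 · 466 = 932.

Final answer: Z/2802Z has φ(2802) = 932 units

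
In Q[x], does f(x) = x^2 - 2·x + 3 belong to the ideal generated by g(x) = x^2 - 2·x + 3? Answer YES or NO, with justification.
In Q[x] the ideal (g) consists of all multiples of g, so f ∈ (g) iff g | f, i.e. iff the remainder of f on division by g is 0. Divide f by g (g is monic, so eliminate the leading term of the running remainder at each step):
  leading term x^2: subtract (1)·g(x) = x^2 - 2·x + 3, leaving 0
The remainder is 0, so f(x) = g(x) · h(x) with h(x) = 1. Hence g | f, i.e. f ∈ (g).

Final answer: YES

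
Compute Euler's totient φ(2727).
φ(2727) = 1800

φ is multiplicative, with φ(p^e) = p^e − p^(e−1). Factorise 2727 = 3^3 · 101. Then
  φ(2727) = (3^3 − 3^2) · (101 − 1) = 18 · 100 = 1800.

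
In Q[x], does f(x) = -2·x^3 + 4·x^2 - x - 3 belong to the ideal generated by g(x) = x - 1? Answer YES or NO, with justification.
In Q[x] the ideal (g) consists of all multiples of g, so f ∈ (g) iff g | f, i.e. iff the remainder of f on division by g is 0. Divide f by g (g is monic, so eliminate the leading term of the running remainder at each step):
  leading term -2·x^3: subtract (-2·x^2)·g(x) = -2·x^3 + 2·x^2, leaving 2·x^2 - x - 3
  leading term 2·x^2: subtract (2·x)·g(x) = 2·x^2 - 2·x, leaving x - 3
  leading term x: subtract (1)·g(x) = x - 1, leaving -2
The remainder r(x) = -2 ≠ 0 (and deg r < deg g), so g ∤ f, i.e. f ∉ (g).

Final answer: NO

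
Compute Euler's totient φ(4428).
φ(4428) = 1440

φ is multiplicative, with φ(p^e) = p^e − p^(e−1). Factorise 4428 = 2^2 · 3^3 · 41. Then
  φ(4428) = (2^2 − 2^1) · (3^3 − 3^2) · (41 − 1) = 2 · 18 · 40 = 1440.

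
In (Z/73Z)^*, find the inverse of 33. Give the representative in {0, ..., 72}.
Apply the extended Euclidean algorithm to (73, 33), tracking rows (r, s, t) with s·73 + t·33 = r. Each division r_prev = q·r_cur + r_new produces the new row as (previous row) − q·(current row):
  row A: (73, 1, 0)   [1·73 + 0·33 = 73]
  row B: (33, 0, 1)   [0·73 + 1·33 = 33]
  73 = 2·33 + 7   → row C = row A − 2·row B = (7, 1, −2)   [check: 1·73 − 2·33 = 7]
  33 = 4·7 + 5   → row D = row B − 4·row C = (5, −4, 9)   [check: −4·73 + 9·33 = 5]
  7 = 1·5 + 2   → row E = row C − 1·row D = (2, 5, −11)   [check: 5·73 − 11·33 = 2]
  5 = 2·2 + 1   → row F = row D − 2·row E = (1, −14, 31)   [check: −14·73 + 31·33 = 1]
  2 = 2·1 + 0   → remainder 0, stop. gcd = 1 (last nonzero row F).
The gcd is 1, so 33 is invertible mod 73. The last nonzero row gives −14·73 + 31·33 = 1, so t = 31. So 33^(−1) ≡ 31 (mod 73). Verify: 33 · 31 = 1023 ≡ 1 (mod 73). ✓

Final answer: 33^(−1) ≡ 31 (mod 73)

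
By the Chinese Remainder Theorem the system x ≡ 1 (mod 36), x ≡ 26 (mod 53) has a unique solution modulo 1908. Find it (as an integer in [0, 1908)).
The moduli 36, 53 are pairwise coprime, so by the CRT there is a unique solution mod 36·53 = 1908.
Solve by successive substitution. Start with x ≡ 1 (mod 36).
  Combine with x ≡ 26 (mod 53): write x = 1 + 36·t and require 1 + 36·t ≡ 26 (mod 53), i.e. 36·t ≡ 26 − 1 ≡ 25 (mod 53). Since 36^(−1) ≡ 28 (mod 53), t ≡ 28·25 ≡ 11 (mod 53). So x ≡ 1 + 36·11 = 397 (mod 1908).
Unique solution in [0, 1908): x = 397.

Final answer: x ≡ 397 (mod 1908); the representative in [0, 1908) is 397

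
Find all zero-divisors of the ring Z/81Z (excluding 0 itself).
An element a ∈ Z/81Z (with a ≠ 0) is a zero-divisor iff gcd(a, 81) > 1 (because a is a unit precisely when gcd(a, n) = 1, and in Z/nZ every nonzero, non-unit element is a zero-divisor). Scan a = 1, ..., 80 and keep those with gcd(a, 81) > 1:
  gcd(3, 81) = 3, gcd(6, 81) = 3, gcd(9, 81) = 9, gcd(12, 81) = 3, gcd(15, 81) = 3, gcd(18, 81) = 9, gcd(21, 81) = 3, gcd(24, 81) = 3, gcd(27, 81) = 27, gcd(30, 81) = 3, gcd(33, 81) = 3, gcd(36, 81) = 9, gcd(39, 81) = 3, gcd(42, 81) = 3, gcd(45, 81) = 9, gcd(48, 81) = 3, gcd(51, 81) = 3, gcd(54, 81) = 27, gcd(57, 81) = 3, gcd(60, 81) = 3, gcd(63, 81) = 9, gcd(66, 81) = 3, gcd(69, 81) = 3, gcd(72, 81) = 9, gcd(75, 81) = 3, gcd(78, 81) = 3.
All other a ∈ {1, ..., 80} have gcd(a, 81) = 1 and are units. So the nonzero zero-divisors are exactly the 26 values of a appearing in this scan.

Final answer: nonzero zero-divisors of Z/81Z = {3, 6, 9, 12, 15, 18, 21, 24, 27, 30, 33, 36, 39, 42, 45, 48, 51, 54, 57, 60, 63, 66, 69, 72, 75, 78}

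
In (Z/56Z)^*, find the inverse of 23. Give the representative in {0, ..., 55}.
23^(−1) ≡ 39 (mod 56)

Apply the extended Euclidean algorithm to (56, 23), tracking rows (r, s, t) with s·56 + t·23 = r. Each division r_prev = q·r_cur + r_new produces the new row as (previous row) − q·(current row):
  row A: (56, 1, 0)   [1·56 + 0·23 = 56]
  row B: (23, 0, 1)   [0·56 + 1·23 = 23]
  56 = 2·23 + 10   → row C = row A − 2·row B = (10, 1, −2)   [check: 1·56 − 2·23 = 10]
  23 = 2·10 + 3   → row D = row B − 2·row C = (3, −2, 5)   [check: −2·56 + 5·23 = 3]
  10 = 3·3 + 1   → row E = row C − 3·row D = (1, 7, −17)   [check: 7·56 − 17·23 = 1]
  3 = 3·1 + 0   → remainder 0, stop. gcd = 1 (last nonzero row E).
The gcd is 1, so 23 is invertible mod 56. The last nonzero row gives 7·56 − 17·23 = 1, so t = −17. So 23^(−1) ≡ −17 ≡ 39 (mod 56). Verify: 23 · 39 = 897 ≡ 1 (mod 56). ✓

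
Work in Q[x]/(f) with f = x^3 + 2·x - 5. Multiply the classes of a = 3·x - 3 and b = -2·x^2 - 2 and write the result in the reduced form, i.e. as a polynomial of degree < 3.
First multiply in Q[x] without reducing: a · b = -6·x^3 + 6·x^2 - 6·x + 6. Now divide by f(x) = x^3 + 2·x - 5, eliminating the leading term at each step:
  leading term -6·x^3: subtract (-6)·f(x) = -6·x^3 - 12·x + 30, leaving 6·x^2 + 6·x - 24
The degree is now < 3, so this is the remainder. Hence a · b ≡ 6·x^2 + 6·x - 24 in Q[x]/(f).

Final answer: a · b ≡ 6·x^2 + 6·x - 24 (mod f(x))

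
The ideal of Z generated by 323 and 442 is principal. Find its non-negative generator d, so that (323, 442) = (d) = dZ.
(323, 442) = (17); d = 17

In the PID Z, (a, b) is generated by gcd(a, b). Compute gcd(442, 323) with the extended Euclidean algorithm, tracking rows (r, s, t) with s·442 + t·323 = r:
  row A: (442, 1, 0)   [1·442 + 0·323 = 442]
  row B: (323, 0, 1)   [0·442 + 1·323 = 323]
  442 = 1·323 + 119   → row C = row A − 1·row B = (119, 1, −1)   [check: 1·442 − 1·323 = 119]
  323 = 2·119 + 85   → row D = row B − 2·row C = (85, −2, 3)   [check: −2·442 + 3·323 = 85]
  119 = 1·85 + 34   → row E = row C − 1·row D = (34, 3, −4)   [check: 3·442 − 4·323 = 34]
  85 = 2·34 + 17   → row F = row D − 2·row E = (17, −8, 11)   [check: −8·442 + 11·323 = 17]
  34 = 2·17 + 0   → remainder 0, stop. gcd = 17 (last nonzero row F).
So gcd(323, 442) = 17, with Bézout identity −8·442 + 11·323 = 17. Containment (⊇): the Bézout identity exhibits 17 as an element of (323, 442), giving (17) ⊆ (323, 442). Containment (⊆): since 17 | 323 and 17 | 442 (323 = 17·19, 442 = 17·26), every Z-linear combination of 323 and 442 is divisible by 17, so (323, 442) ⊆ (17). Therefore (323, 442) = (17), d = 17.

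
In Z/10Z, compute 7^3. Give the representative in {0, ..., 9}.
Use repeated squaring. Binary(3) = 11. Walk through the bits of the exponent 3 left-to-right: at each bit after the leading one, square the running value, then multiply by 7 if the bit is 1 (always reducing mod 10):
  bit 1 = 1 (leading): start with 7.
  bit 2 = 1: square 7^2 = 49 ≡ 9; bit is 1, so multiply 9·7 = 63 ≡ 3 (mod 10).
Final value: 7^3 ≡ 3 (mod 10).

Final answer: 3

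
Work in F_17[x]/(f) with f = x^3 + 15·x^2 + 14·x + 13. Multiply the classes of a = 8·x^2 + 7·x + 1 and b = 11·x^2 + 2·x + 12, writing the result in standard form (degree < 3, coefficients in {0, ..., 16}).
a · b ≡ 5·x^2 + 4·x (mod f(x))

Multiply as integer polynomials: a · b = 88·x^4 + 93·x^3 + 121·x^2 + 86·x + 12. Reducing coefficients mod 17: a · b ≡ 3·x^4 + 8·x^3 + 2·x^2 + x + 12. Now divide by f(x) = x^3 + 15·x^2 + 14·x + 13 in F_17[x], eliminating the leading term at each step:
  leading term 3·x^4: subtract (3·x)·f(x) = 3·x^4 + 11·x^3 + 8·x^2 + 5·x, leaving 14·x^3 + 11·x^2 + 13·x + 12 (coefficients mod 17)
  leading term 14·x^3: subtract (14)·f(x) = 14·x^3 + 6·x^2 + 9·x + 12, leaving 5·x^2 + 4·x (coefficients mod 17)
The degree is now < 3, so this is the remainder. Hence a · b ≡ 5·x^2 + 4·x in F_17[x]/(f).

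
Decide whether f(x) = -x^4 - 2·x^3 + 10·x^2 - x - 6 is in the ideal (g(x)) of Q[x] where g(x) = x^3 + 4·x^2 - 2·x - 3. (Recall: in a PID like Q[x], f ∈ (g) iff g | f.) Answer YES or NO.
YES

In Q[x] the ideal (g) consists of all multiples of g, so f ∈ (g) iff g | f, i.e. iff the remainder of f on division by g is 0. Divide f by g (g is monic, so eliminate the leading term of the running remainder at each step):
  leading term -x^4: subtract (-x)·g(x) = -x^4 - 4·x^3 + 2·x^2 + 3·x, leaving 2·x^3 + 8·x^2 - 4·x - 6
  leading term 2·x^3: subtract (2)·g(x) = 2·x^3 + 8·x^2 - 4·x - 6, leaving 0
The remainder is 0, so f(x) = g(x) · h(x) with h(x) = 2 - x. Hence g | f, i.e. f ∈ (g).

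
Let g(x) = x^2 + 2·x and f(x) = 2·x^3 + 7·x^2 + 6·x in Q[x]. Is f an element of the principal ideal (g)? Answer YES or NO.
In Q[x] the ideal (g) consists of all multiples of g, so f ∈ (g) iff g | f, i.e. iff the remainder of f on division by g is 0. Divide f by g (g is monic, so eliminate the leading term of the running remainder at each step):
  leading term 2·x^3: subtract (2·x)·g(x) = 2·x^3 + 4·x^2, leaving 3·x^2 + 6·x
  leading term 3·x^2: subtract (3)·g(x) = 3·x^2 + 6·x, leaving 0
The remainder is 0, so f(x) = g(x) · h(x) with h(x) = 2·x + 3. Hence g | f, i.e. f ∈ (g).

Final answer: YES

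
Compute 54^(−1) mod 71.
Apply the extended Euclidean algorithm to (71, 54), tracking rows (r, s, t) with s·71 + t·54 = r. Each division r_prev = q·r_cur + r_new produces the new row as (previous row) − q·(current row):
  row A: (71, 1, 0)   [1·71 + 0·54 = 71]
  row B: (54, 0, 1)   [0·71 + 1·54 = 54]
  71 = 1·54 + 17   → row C = row A − 1·row B = (17, 1, −1)   [check: 1·71 − 1·54 = 17]
  54 = 3·17 + 3   → row D = row B − 3·row C = (3, −3, 4)   [check: −3·71 + 4·54 = 3]
  17 = 5·3 + 2   → row E = row C − 5·row D = (2, 16, −21)   [check: 16·71 − 21·54 = 2]
  3 = 1·2 + 1   → row F = row D − 1·row E = (1, −19, 25)   [check: −19·71 + 25·54 = 1]
  2 = 2·1 + 0   → remainder 0, stop. gcd = 1 (last nonzero row F).
The gcd is 1, so 54 is invertible mod 71. The last nonzero row gives −19·71 + 25·54 = 1, so t = 25. So 54^(−1) ≡ 25 (mod 71). Verify: 54 · 25 = 1350 ≡ 1 (mod 71). ✓

Final answer: 54^(−1) ≡ 25 (mod 71)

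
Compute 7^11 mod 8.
7

Use repeated squaring. Binary(11) = 1011. Walk through the bits of the exponent 11 left-to-right: at each bit after the leading one, square the running value, then multiply by 7 if the bit is 1 (always reducing mod 8):
  bit 1 = 1 (leading): start with 7.
  bit 2 = 0: square 7^2 = 49 ≡ 1 (mod 8).
  bit 3 = 1: square 1^2 = 1; bit is 1, so multiply 1·7 = 7 (mod 8).
  bit 4 = 1: square 7^2 = 49 ≡ 1; bit is 1, so multiply 1·7 = 7 (mod 8).
Final value: 7^11 ≡ 7 (mod 8).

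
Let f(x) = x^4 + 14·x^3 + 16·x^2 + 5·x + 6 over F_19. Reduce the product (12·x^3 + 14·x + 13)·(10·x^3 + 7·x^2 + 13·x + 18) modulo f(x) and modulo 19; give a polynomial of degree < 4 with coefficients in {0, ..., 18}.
Multiply as integer polynomials: a · b = 120·x^6 + 84·x^5 + 296·x^4 + 444·x^3 + 273·x^2 + 421·x + 234. Reducing coefficients mod 19: a · b ≡ 6·x^6 + 8·x^5 + 11·x^4 + 7·x^3 + 7·x^2 + 3·x + 6. Now divide by f(x) = x^4 + 14·x^3 + 16·x^2 + 5·x + 6 in F_19[x], eliminating the leading term at each step:
  leading term 6·x^6: subtract (6·x^2)·f(x) = 6·x^6 + 8·x^5 + x^4 + 11·x^3 + 17·x^2, leaving 10·x^4 + 15·x^3 + 9·x^2 + 3·x + 6 (coefficients mod 19)
  leading term 10·x^4: subtract (10)·f(x) = 10·x^4 + 7·x^3 + 8·x^2 + 12·x + 3, leaving 8·x^3 + x^2 + 10·x + 3 (coefficients mod 19)
The degree is now < 4, so this is the remainder. Hence a · b ≡ 8·x^3 + x^2 + 10·x + 3 in F_19[x]/(f).

Final answer: a · b ≡ 8·x^3 + x^2 + 10·x + 3 (mod f(x))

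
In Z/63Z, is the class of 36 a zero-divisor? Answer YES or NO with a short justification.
gcd(36, 63) = 9 > 1, so 36 is not a unit in Z/63Z. In Z/nZ every nonzero non-unit is a zero-divisor: explicitly, take b = 63/gcd = 7 ≠ 0 (mod 63); then 36·7 = 252 = 4·63, i.e. 36·7 ≡ 0 (mod 63). So 36 is a zero-divisor.

Final answer: YES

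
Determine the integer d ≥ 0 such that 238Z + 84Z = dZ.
(238, 84) = (14); d = 14

In the PID Z, (a, b) is generated by gcd(a, b). Compute gcd(238, 84) with the extended Euclidean algorithm, tracking rows (r, s, t) with s·238 + t·84 = r:
  row A: (238, 1, 0)   [1·238 + 0·84 = 238]
  row B: (84, 0, 1)   [0·238 + 1·84 = 84]
  238 = 2·84 + 70   → row C = row A − 2·row B = (70, 1, −2)   [check: 1·238 − 2·84 = 70]
  84 = 1·70 + 14   → row D = row B − 1·row C = (14, −1, 3)   [check: −1·238 + 3·84 = 14]
  70 = 5·14 + 0   → remainder 0, stop. gcd = 14 (last nonzero row D).
So gcd(238, 84) = 14, with Bézout identity −1·238 + 3·84 = 14. Containment (⊇): the Bézout identity exhibits 14 as an element of (238, 84), giving (14) ⊆ (238, 84). Containment (⊆): since 14 | 238 and 14 | 84 (238 = 14·17, 84 = 14·6), every Z-linear combination of 238 and 84 is divisible by 14, so (238, 84) ⊆ (14). Therefore (238, 84) = (14), d = 14.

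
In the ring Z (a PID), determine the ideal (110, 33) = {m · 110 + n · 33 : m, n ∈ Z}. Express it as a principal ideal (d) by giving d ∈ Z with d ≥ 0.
(110, 33) = (11); d = 11

In the PID Z, (a, b) is generated by gcd(a, b). Compute gcd(110, 33) with the extended Euclidean algorithm, tracking rows (r, s, t) with s·110 + t·33 = r:
  row A: (110, 1, 0)   [1·110 + 0·33 = 110]
  row B: (33, 0, 1)   [0·110 + 1·33 = 33]
  110 = 3·33 + 11   → row C = row A − 3·row B = (11, 1, −3)   [check: 1·110 − 3·33 = 11]
  33 = 3·11 + 0   → remainder 0, stop. gcd = 11 (last nonzero row C).
So gcd(110, 33) = 11, with Bézout identity 1·110 − 3·33 = 11. Containment (⊇): the Bézout identity exhibits 11 as an element of (110, 33), giving (11) ⊆ (110, 33). Containment (⊆): since 11 | 110 and 11 | 33 (110 = 11·10, 33 = 11·3), every Z-linear combination of 110 and 33 is divisible by 11, so (110, 33) ⊆ (11). Therefore (110, 33) = (11), d = 11.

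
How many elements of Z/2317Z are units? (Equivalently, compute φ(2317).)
An element a ∈ Z/2317Z is a unit iff gcd(a, 2317) = 1, so the number of units is φ(2317). φ is multiplicative, with φ(p^e) = p^e − p^(e−1). Factorise 2317 = 7 · 331. Then
  φ(2317) = (7 − 1) · (331 − 1) = 6 · 330 = 1980.

Final answer: Z/2317Z has φ(2317) = 1980 units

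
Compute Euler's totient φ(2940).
φ is multiplicative, with φ(p^e) = p^e − p^(e−1). Factorise 2940 = 2^2 · 3 · 5 · 7^2. Then
  φ(2940) = (2^2 − 2^1) · (3 − 1) · (5 − 1) · (7^2 − 7^1) = 2 · 2 · 4 · 42 = 672.

Final answer: φ(2940) = 672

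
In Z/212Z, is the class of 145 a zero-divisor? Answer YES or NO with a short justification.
gcd(145, 212) = 1, so 145 is a unit in Z/212Z (it has a multiplicative inverse). A unit cannot be a zero-divisor: if 145·b ≡ 0 then multiplying both sides by 145^(−1) gives b ≡ 0. So 145 is not a zero-divisor.

Final answer: NO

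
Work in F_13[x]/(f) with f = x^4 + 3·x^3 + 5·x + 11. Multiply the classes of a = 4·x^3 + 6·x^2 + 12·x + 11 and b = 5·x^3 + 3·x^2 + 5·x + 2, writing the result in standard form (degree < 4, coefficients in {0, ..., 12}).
Multiply as integer polynomials: a · b = 20·x^6 + 42·x^5 + 98·x^4 + 129·x^3 + 105·x^2 + 79·x + 22. Reducing coefficients mod 13: a · b ≡ 7·x^6 + 3·x^5 + 7·x^4 + 12·x^3 + x^2 + x + 9. Now divide by f(x) = x^4 + 3·x^3 + 5·x + 11 in F_13[x], eliminating the leading term at each step:
  leading term 7·x^6: subtract (7·x^2)·f(x) = 7·x^6 + 8·x^5 + 9·x^3 + 12·x^2, leaving 8·x^5 + 7·x^4 + 3·x^3 + 2·x^2 + x + 9 (coefficients mod 13)
  leading term 8·x^5: subtract (8·x)·f(x) = 8·x^5 + 11·x^4 + x^2 + 10·x, leaving 9·x^4 + 3·x^3 + x^2 + 4·x + 9 (coefficients mod 13)
  leading term 9·x^4: subtract (9)·f(x) = 9·x^4 + x^3 + 6·x + 8, leaving 2·x^3 + x^2 + 11·x + 1 (coefficients mod 13)
The degree is now < 4, so this is the remainder. Hence a · b ≡ 2·x^3 + x^2 + 11·x + 1 in F_13[x]/(f).

Final answer: a · b ≡ 2·x^3 + x^2 + 11·x + 1 (mod f(x))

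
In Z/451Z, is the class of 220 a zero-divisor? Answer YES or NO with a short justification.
YES

gcd(220, 451) = 11 > 1, so 220 is not a unit in Z/451Z. In Z/nZ every nonzero non-unit is a zero-divisor: explicitly, take b = 451/gcd = 41 ≠ 0 (mod 451); then 220·41 = 9020 = 20·451, i.e. 220·41 ≡ 0 (mod 451). So 220 is a zero-divisor.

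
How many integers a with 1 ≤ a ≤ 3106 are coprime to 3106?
1552

The number of a ∈ {1, ..., 3106} with gcd(a, 3106) = 1 is by definition Euler's totient φ(3106). φ is multiplicative, with φ(p^e) = p^e − p^(e−1). Factorise 3106 = 2 · 1553. Then
  φ(3106) = (2 − 1) · (1553 − 1) = 1 · 1552 = 1552.
So there are 1552 such integers.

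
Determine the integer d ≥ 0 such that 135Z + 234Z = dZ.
(135, 234) = (9); d = 9

In the PID Z, (a, b) is generated by gcd(a, b). Compute gcd(234, 135) with the extended Euclidean algorithm, tracking rows (r, s, t) with s·234 + t·135 = r:
  row A: (234, 1, 0)   [1·234 + 0·135 = 234]
  row B: (135, 0, 1)   [0·234 + 1·135 = 135]
  234 = 1·135 + 99   → row C = row A − 1·row B = (99, 1, −1)   [check: 1·234 − 1·135 = 99]
  135 = 1·99 + 36   → row D = row B − 1·row C = (36, −1, 2)   [check: −1·234 + 2·135 = 36]
  99 = 2·36 + 27   → row E = row C − 2·row D = (27, 3, −5)   [check: 3·234 − 5·135 = 27]
  36 = 1·27 + 9   → row F = row D − 1·row E = (9, −4, 7)   [check: −4·234 + 7·135 = 9]
  27 = 3·9 + 0   → remainder 0, stop. gcd = 9 (last nonzero row F).
So gcd(135, 234) = 9, with Bézout identity −4·234 + 7·135 = 9. Containment (⊇): the Bézout identity exhibits 9 as an element of (135, 234), giving (9) ⊆ (135, 234). Containment (⊆): since 9 | 135 and 9 | 234 (135 = 9·15, 234 = 9·26), every Z-linear combination of 135 and 234 is divisible by 9, so (135, 234) ⊆ (9). Therefore (135, 234) = (9), d = 9.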